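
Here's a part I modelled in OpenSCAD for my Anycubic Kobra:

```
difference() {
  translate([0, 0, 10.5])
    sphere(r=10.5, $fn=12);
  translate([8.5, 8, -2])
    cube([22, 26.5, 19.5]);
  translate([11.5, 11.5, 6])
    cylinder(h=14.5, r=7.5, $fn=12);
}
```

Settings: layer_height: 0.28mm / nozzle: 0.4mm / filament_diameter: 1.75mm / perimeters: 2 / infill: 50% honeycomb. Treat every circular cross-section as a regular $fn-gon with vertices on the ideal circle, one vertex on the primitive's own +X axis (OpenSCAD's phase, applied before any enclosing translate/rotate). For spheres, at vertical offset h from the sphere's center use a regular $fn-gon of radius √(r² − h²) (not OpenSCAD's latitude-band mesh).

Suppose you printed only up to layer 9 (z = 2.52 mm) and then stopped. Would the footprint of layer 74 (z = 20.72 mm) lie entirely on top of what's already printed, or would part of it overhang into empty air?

entirely on top

Compare the two slices. At z = 2.52: the r=10.5 sphere contributes a regular 12-gon of circumradius √(10.5²−7.98²) = 6.824 (area = (12/2)·6.824²·sin(360°/12) = 139.71 mm²); the cube at (8.5, 8) is present — its section is the full 22×26.5 rectangle (area 583.00 mm²); the cylinder at (11.5, 11.5) is absent (z outside [6, 20.5]); Taking the first minus the rest: starting from the r=10.5 sphere (139.71 mm²), the 22×26.5 cube at (8.5, 8) misses the remaining region (no effect) — area = 139.71 mm². At z = 20.72: the sphere: section is a regular 12-gon, circumradius = √(r²−h²) = √(10.5²−10.22²) = 2.409 (area = (12/2)·2.409²·sin(360°/12) = 17.40 mm²); the cube at (8.5, 8) does not reach this height (z outside [-2, 17.5]); the cylinder at (11.5, 11.5) does not reach this height (z outside [6, 20.5]); After the difference (first − rest): none of the subtracted shapes is present at this height, so the r=10.5 sphere is unchanged — area = 17.40 mm². Checking containment: the cross-section at z = 20.72 is a subset of the cross-section at z = 2.52.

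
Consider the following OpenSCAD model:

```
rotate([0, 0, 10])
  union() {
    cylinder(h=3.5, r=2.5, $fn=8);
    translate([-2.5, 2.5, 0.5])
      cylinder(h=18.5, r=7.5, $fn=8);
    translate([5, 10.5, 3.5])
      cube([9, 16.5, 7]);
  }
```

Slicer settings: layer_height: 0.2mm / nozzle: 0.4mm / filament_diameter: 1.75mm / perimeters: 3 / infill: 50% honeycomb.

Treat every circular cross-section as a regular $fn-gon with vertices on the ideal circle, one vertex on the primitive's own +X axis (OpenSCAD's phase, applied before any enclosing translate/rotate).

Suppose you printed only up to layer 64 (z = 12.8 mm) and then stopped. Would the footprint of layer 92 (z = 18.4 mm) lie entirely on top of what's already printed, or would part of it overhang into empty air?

Compare the two slices. At z = 12.8: the cylinder is absent (z outside [0, 3.5]); the r=7.5 cylinder at (-2.5, 2.5) gives a regular 8-gon of circumradius 7.5 (constant along its height) (area = (8/2)·7.500²·sin(360°/8) = 159.10 mm²); the cube at (5, 10.5) is not intersected at this z (z outside [3.5, 10.5]); Combining (union): only the r=7.5 cylinder at (-2.5, 2.5) is present, so the union is just that shape — area = 159.10 mm²; (whole slice rotated 10° about Z — lengths, areas and connectivity unchanged). At z = 18.4: the cylinder is not intersected at this z (z outside [0, 3.5]); the r=7.5 cylinder at (-2.5, 2.5) gives a regular 8-gon of circumradius 7.5 (constant along its height) (area = (8/2)·7.500²·sin(360°/8) = 159.10 mm²); the cube at (5, 10.5) is not intersected at this z (z outside [3.5, 10.5]); Combining (union): only the r=7.5 cylinder at (-2.5, 2.5) is present, so the union is just that shape — area = 159.10 mm²; (rotated 10° about Z; rotation is an isometry so areas/perimeters/island counts are preserved). Checking containment: the cross-section at z = 18.4 is a subset of the cross-section at z = 12.8.

entirely on top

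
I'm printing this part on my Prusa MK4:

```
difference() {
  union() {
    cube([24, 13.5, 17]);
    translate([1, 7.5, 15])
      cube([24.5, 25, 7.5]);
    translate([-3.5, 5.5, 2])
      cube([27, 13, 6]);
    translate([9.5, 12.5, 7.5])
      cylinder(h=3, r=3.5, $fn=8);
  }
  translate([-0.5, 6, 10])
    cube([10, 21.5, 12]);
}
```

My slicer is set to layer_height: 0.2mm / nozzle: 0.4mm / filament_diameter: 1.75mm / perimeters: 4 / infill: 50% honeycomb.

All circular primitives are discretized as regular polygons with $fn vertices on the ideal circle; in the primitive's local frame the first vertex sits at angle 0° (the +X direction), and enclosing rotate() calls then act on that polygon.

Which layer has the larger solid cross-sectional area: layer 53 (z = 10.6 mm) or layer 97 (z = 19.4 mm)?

Layer 53 (z = 10.6): the cube is present — its section is the full 24×13.5 rectangle (area 324.00 mm²); the cube at (1, 7.5) is not intersected at this z (z outside [15, 22.5]); the cube at (-3.5, 5.5) does not reach this height (z outside [2, 8]); the cylinder at (9.5, 12.5) is not intersected at this z (z outside [7.5, 10.5]); Combining (union): only the 24×13.5 cube is present, so the union is just that shape — area = 324.00 mm²; the 10×21.5 cube at (-0.5, 6) contributes its full rectangle (area 215.00 mm²); Taking the first minus the rest: starting from that combined region (324.00 mm²), the 10×21.5 cube at (-0.5, 6) partially overlaps it — only the 71.25 mm² overlap (of its 215.00 mm²) is removed, clipping the outline — area = 252.75 mm². So its area = 252.75 mm². Layer 97 (z = 19.4): the cube is absent (z outside [0, 17]); the cube at (1, 7.5) (footprint 24.5×25) is included at this height (area 612.50 mm²); the cube at (-3.5, 5.5) does not reach this height (z outside [2, 8]); the cylinder at (9.5, 12.5) does not reach this height (z outside [7.5, 10.5]); Combining (union): only the 24.5×25 cube at (1, 7.5) is present, so the union is just that shape — area = 612.50 mm²; the 10×21.5 cube at (-0.5, 6) contributes its full rectangle (area 215.00 mm²); After the difference (first − rest): starting from the result so far (612.50 mm²), the 10×21.5 cube at (-0.5, 6) partially overlaps it — only the 170.00 mm² overlap (of its 215.00 mm²) is removed, clipping the outline — area = 442.50 mm². So its area = 442.50 mm². Layer 97 is larger (442.50 vs 252.75 mm²).

layer 97 (z = 19.4 mm)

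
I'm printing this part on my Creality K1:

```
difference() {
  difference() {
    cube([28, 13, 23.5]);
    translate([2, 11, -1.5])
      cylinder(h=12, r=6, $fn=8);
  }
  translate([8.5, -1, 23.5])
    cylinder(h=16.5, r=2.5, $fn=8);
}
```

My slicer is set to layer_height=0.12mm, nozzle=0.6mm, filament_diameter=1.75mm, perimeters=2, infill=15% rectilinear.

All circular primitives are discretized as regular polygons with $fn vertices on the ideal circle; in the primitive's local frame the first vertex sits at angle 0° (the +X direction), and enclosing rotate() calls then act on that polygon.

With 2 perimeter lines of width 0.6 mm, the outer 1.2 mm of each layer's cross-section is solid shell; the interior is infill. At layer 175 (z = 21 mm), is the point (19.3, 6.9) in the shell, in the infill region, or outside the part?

At z = 21 mm: the cube is present — its section is the full 28×13 rectangle; the cylinder at (2, 11) is absent (z outside [-1.5, 10.5]); Subtracting the remaining from the first: none of the subtracted shapes is present at this height, so the 28×13 cube is unchanged — 1 connected region; the cylinder at (8.5, -1) does not reach this height (z outside [23.5, 40]); After the difference (first − rest): none of the subtracted shapes is present at this height, so that combined region is unchanged — 1 connected region. Overall, the cross-section is a single solid region. The nearest boundary edge runs (28.00, 13.00)→(0.00, 13.00); distance from the point to it = 6.10 mm. The point is inside the cross-section and 6.10 mm from the nearest boundary — more than the 1.2 mm shell width (2 × 0.6), so it's in the infill interior.

infill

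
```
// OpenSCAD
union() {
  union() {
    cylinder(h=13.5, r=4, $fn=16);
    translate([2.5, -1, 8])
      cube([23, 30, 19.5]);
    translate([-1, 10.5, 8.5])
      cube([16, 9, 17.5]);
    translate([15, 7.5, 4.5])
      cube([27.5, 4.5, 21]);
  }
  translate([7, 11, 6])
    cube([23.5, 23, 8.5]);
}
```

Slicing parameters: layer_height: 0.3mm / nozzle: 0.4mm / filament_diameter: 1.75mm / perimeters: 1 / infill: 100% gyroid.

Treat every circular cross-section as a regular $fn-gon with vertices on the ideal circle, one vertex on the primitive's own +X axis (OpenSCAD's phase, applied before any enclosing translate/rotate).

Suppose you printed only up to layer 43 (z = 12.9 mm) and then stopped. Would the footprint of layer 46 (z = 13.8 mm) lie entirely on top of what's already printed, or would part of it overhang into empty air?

entirely on top

Compare the two slices. At z = 12.9: the cylinder: section is a regular 16-gon, circumradius r=4 (area = (16/2)·4.000²·sin(360°/16) = 48.98 mm²); the cube at (2.5, -1) is present — its section is the full 23×30 rectangle (area 690.00 mm²); the cube at (-1, 10.5) is present — its section is the full 16×9 rectangle (area 144.00 mm²); the cube at (15, 7.5) is present — its section is the full 27.5×4.5 rectangle (area 123.75 mm²); Taking the union: the regions partially overlap — summed areas 1006.73 mm² minus the doubly-counted overlap 164.24 mm² gives 842.50 mm² — area = 842.50 mm²; the cube at (7, 11) is present — its section is the full 23.5×23 rectangle (area 540.50 mm²); Combining (union): the regions partially overlap — summed areas 1383.00 mm² minus the doubly-counted overlap 338.00 mm² gives 1045.00 mm² — area = 1045.00 mm². At z = 13.8: the cylinder is not intersected at this z (z outside [0, 13.5]); the cube at (2.5, -1) is present — its section is the full 23×30 rectangle (area 690.00 mm²); the cube at (-1, 10.5) is present — its section is the full 16×9 rectangle (area 144.00 mm²); the 27.5×4.5 cube at (15, 7.5) contributes its full rectangle (area 123.75 mm²); Taking the union: the regions partially overlap — summed areas 957.75 mm² minus the doubly-counted overlap 159.75 mm² gives 798.00 mm² — area = 798.00 mm²; the cube at (7, 11) (footprint 23.5×23) is included at this height (area 540.50 mm²); Taking the union: the regions partially overlap — summed areas 1338.50 mm² minus the doubly-counted overlap 338.00 mm² gives 1000.50 mm² — area = 1000.50 mm². Checking containment: the cross-section at z = 13.8 is a subset of the cross-section at z = 12.9.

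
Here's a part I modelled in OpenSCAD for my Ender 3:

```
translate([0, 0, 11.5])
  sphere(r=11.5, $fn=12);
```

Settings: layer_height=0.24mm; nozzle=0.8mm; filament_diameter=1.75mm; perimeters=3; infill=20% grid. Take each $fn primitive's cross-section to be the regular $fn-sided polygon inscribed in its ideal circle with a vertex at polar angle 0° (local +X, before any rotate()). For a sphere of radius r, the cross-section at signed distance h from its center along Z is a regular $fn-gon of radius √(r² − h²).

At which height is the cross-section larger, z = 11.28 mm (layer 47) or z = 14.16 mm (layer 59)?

layer 47 (z = 11.28 mm)

Layer 47 (z = 11.28): the sphere: section is a regular 12-gon, circumradius = √(r²−h²) = √(11.5²−0.22²) = 11.498 (area = (12/2)·11.498²·sin(360°/12) = 396.60 mm²). So its area = 396.60 mm². Layer 59 (z = 14.16): the sphere: section is a regular 12-gon, circumradius = √(r²−h²) = √(11.5²−2.66²) = 11.188 (area = (12/2)·11.188²·sin(360°/12) = 375.52 mm²). So its area = 375.52 mm². Layer 47 is larger (396.60 vs 375.52 mm²).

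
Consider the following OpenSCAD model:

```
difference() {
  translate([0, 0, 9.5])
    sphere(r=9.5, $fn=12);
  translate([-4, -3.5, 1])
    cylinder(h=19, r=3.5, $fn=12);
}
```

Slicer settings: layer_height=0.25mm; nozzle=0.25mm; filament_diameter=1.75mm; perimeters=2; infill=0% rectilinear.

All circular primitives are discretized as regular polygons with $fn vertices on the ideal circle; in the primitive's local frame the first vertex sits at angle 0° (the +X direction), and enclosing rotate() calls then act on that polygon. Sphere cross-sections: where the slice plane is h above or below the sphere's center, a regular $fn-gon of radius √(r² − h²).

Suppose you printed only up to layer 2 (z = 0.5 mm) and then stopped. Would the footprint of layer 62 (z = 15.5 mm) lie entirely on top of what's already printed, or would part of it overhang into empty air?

Compare the two slices. At z = 0.5: the sphere: section is a regular 12-gon, circumradius = √(r²−h²) = √(9.5²−9²) = 3.041 (area = (12/2)·3.041²·sin(360°/12) = 27.75 mm²); the cylinder at (-4, -3.5) does not reach this height (z outside [1, 20]); Subtracting the remaining from the first: none of the subtracted shapes is present at this height, so the r=9.5 sphere is unchanged — area = 27.75 mm². At z = 15.5: the sphere: section is a regular 12-gon, circumradius = √(r²−h²) = √(9.5²−6²) = 7.365 (area = (12/2)·7.365²·sin(360°/12) = 162.75 mm²); the r=3.5 cylinder at (-4, -3.5) contributes a regular 12-gon of circumradius 3.5 (area = (12/2)·3.500²·sin(360°/12) = 36.75 mm²); Subtracting the remaining from the first: starting from the r=9.5 sphere (162.75 mm²), the r=3.5 cylinder at (-4, -3.5) partially overlaps it — only the 29.27 mm² overlap (of its 36.75 mm²) is removed, clipping the outline — area = 133.48 mm². Checking containment: at z = 15.5 the cross-section extends beyond the z = 0.5 cross-section by about 108.31 mm².

part overhangs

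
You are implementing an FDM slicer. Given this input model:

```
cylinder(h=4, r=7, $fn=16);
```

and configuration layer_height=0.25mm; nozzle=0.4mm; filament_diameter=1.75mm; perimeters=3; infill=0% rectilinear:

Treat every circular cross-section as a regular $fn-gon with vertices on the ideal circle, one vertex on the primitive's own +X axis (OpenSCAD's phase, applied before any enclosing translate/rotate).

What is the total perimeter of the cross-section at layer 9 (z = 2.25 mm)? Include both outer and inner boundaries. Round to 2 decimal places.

43.70 mm

At z = 2.25 mm: the r=7 cylinder contributes a regular 16-gon of circumradius 7 (perimeter = 2·16·7.000·sin(180°/16) = 43.70 mm). Overall, the cross-section is a single solid region. Total boundary length (outer) = 43.70 mm.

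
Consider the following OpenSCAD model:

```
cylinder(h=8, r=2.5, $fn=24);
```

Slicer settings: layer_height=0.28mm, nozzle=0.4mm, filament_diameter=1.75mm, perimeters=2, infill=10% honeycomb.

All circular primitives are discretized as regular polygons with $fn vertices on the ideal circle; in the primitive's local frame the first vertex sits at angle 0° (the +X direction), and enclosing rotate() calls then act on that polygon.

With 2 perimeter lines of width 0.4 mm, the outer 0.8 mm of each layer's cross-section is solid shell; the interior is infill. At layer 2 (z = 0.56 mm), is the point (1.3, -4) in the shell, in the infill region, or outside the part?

At z = 0.56 mm: the cylinder: section is a regular 24-gon, circumradius r=2.5. Overall, the cross-section is a single solid region. The nearest boundary edge runs (-0.00, -2.50)→(0.65, -2.41); distance from the point to it = 1.71 mm. The point is not inside any of the regions above, so it lies outside the cross-section (1.71 mm from the nearest boundary).

outside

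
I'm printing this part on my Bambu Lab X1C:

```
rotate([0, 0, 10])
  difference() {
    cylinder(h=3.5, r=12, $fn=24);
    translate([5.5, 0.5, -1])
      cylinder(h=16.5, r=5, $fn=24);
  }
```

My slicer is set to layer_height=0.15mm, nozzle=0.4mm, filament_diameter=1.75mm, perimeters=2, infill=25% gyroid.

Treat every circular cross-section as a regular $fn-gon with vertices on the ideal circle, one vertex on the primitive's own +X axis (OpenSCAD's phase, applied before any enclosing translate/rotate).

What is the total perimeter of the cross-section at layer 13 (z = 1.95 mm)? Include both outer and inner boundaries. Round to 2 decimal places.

106.51 mm

At z = 1.95 mm: the r=12 cylinder gives a regular 24-gon of circumradius 12 (constant along its height) (perimeter = 2·24·12.000·sin(180°/24) = 75.18 mm); the cylinder at (5.5, 0.5): section is a regular 24-gon, circumradius r=5 (perimeter = 2·24·5.000·sin(180°/24) = 31.33 mm); Taking the first minus the rest: starting from the r=12 cylinder, the r=5 cylinder at (5.5, 0.5) lies wholly inside it (removes its full 77.65 mm² and its 31.33 mm outline becomes a hole wall) — boundary (outer + 1 inner loop) = 106.51 mm; (whole slice rotated 10° about Z — lengths, areas and connectivity unchanged). Overall, the cross-section is one region with 1 hole. Total boundary length (outer + inner) = 106.51 mm.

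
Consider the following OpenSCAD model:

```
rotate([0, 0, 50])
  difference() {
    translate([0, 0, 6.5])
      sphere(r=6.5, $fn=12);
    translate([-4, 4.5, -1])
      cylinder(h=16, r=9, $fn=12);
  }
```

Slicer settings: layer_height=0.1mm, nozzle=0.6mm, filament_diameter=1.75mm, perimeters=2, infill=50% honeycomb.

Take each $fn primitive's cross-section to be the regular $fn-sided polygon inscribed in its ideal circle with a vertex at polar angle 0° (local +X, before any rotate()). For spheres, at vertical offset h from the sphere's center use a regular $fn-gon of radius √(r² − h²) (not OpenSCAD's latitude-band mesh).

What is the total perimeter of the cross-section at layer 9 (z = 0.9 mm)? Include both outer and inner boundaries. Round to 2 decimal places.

At z = 0.9 mm: the r=6.5 sphere contributes a regular 12-gon of circumradius √(6.5²−5.6²) = 3.300 (perimeter = 2·12·3.300·sin(180°/12) = 20.50 mm); the r=9 cylinder at (-4, 4.5) contributes a regular 12-gon of circumradius 9 (perimeter = 2·12·9.000·sin(180°/12) = 55.90 mm); Taking the first minus the rest: starting from the r=6.5 sphere, the r=9 cylinder at (-4, 4.5) partially overlaps it — only the 31.37 mm² overlap (of its 243.00 mm²) is removed, clipping the outline — boundary = 7.18 mm; (whole slice rotated 50° about Z — lengths, areas and connectivity unchanged). Overall, the cross-section is a single solid region. Total boundary length (outer) = 7.18 mm.

7.18 mm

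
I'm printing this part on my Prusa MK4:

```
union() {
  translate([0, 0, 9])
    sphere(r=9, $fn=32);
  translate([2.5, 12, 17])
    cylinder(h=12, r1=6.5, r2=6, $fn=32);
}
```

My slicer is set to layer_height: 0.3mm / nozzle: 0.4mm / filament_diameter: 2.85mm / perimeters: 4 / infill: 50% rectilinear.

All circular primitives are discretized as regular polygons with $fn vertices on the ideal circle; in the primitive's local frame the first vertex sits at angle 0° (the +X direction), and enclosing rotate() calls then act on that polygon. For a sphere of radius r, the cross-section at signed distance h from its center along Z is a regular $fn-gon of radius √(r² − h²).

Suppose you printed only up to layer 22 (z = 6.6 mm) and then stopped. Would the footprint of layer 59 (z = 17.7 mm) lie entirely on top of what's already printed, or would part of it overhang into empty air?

Compare the two slices. At z = 6.6: the r=9 sphere slices to a regular 32-gon of circumradius 8.674 (√(r²−h²) with h=2.4 from center) (area = (32/2)·8.674²·sin(360°/32) = 234.86 mm²); the cone at (2.5, 12) is absent (z outside [17, 29]); Combining (union): only the r=9 sphere is present, so the union is just that shape — area = 234.86 mm². At z = 17.7: the r=9 sphere contributes a regular 32-gon of circumradius √(9²−8.7²) = 2.304 (area = (32/2)·2.304²·sin(360°/32) = 16.57 mm²); the cone at (2.5, 12): at t=0.058 of its height the radius interpolates to r₁+(r₂−r₁)t = 6.471, giving a regular 32-gon of that circumradius (area = (32/2)·6.471²·sin(360°/32) = 130.70 mm²); Taking the union: the 2 present regions are separate (no shared area or edge), so areas and boundary lengths simply add and each stays a separate island — area = 147.28 mm². Checking containment: at z = 17.7 the cross-section extends beyond the z = 6.6 cross-section by about 113.93 mm².

part overhangs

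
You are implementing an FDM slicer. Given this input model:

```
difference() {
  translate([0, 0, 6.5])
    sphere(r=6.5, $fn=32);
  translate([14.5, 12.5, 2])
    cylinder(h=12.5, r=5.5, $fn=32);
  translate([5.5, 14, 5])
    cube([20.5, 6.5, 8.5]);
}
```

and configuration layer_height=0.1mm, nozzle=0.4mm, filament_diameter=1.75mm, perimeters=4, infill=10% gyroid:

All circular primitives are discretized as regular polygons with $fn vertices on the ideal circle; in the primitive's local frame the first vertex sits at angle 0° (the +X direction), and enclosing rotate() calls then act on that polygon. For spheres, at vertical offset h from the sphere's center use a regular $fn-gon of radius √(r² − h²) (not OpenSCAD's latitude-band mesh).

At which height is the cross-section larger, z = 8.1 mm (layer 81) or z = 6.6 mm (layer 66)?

Layer 81 (z = 8.1): the r=6.5 sphere contributes a regular 32-gon of circumradius √(6.5²−1.6²) = 6.300 (area = (32/2)·6.300²·sin(360°/32) = 123.89 mm²); the r=5.5 cylinder at (14.5, 12.5) contributes a regular 32-gon of circumradius 5.5 (area = (32/2)·5.500²·sin(360°/32) = 94.42 mm²); the cube at (5.5, 14) (footprint 20.5×6.5) is included at this height (area 133.25 mm²); Taking the first minus the rest: starting from the r=6.5 sphere (123.89 mm²), the r=5.5 cylinder at (14.5, 12.5) misses the remaining region (no effect); the 20.5×6.5 cube at (5.5, 14) misses the remaining region (no effect) — area = 123.89 mm². So its area = 123.89 mm². Layer 66 (z = 6.6): the sphere: section is a regular 32-gon, circumradius = √(r²−h²) = √(6.5²−0.1²) = 6.499 (area = (32/2)·6.499²·sin(360°/32) = 131.85 mm²); the r=5.5 cylinder at (14.5, 12.5) gives a regular 32-gon of circumradius 5.5 (constant along its height) (area = (32/2)·5.500²·sin(360°/32) = 94.42 mm²); the cube at (5.5, 14) (footprint 20.5×6.5) is included at this height (area 133.25 mm²); Subtracting the remaining from the first: starting from the r=6.5 sphere (131.85 mm²), the r=5.5 cylinder at (14.5, 12.5) misses the remaining region (no effect); the 20.5×6.5 cube at (5.5, 14) misses the remaining region (no effect) — area = 131.85 mm². So its area = 131.85 mm². Layer 66 is larger (131.85 vs 123.89 mm²).

layer 66 (z = 6.6 mm)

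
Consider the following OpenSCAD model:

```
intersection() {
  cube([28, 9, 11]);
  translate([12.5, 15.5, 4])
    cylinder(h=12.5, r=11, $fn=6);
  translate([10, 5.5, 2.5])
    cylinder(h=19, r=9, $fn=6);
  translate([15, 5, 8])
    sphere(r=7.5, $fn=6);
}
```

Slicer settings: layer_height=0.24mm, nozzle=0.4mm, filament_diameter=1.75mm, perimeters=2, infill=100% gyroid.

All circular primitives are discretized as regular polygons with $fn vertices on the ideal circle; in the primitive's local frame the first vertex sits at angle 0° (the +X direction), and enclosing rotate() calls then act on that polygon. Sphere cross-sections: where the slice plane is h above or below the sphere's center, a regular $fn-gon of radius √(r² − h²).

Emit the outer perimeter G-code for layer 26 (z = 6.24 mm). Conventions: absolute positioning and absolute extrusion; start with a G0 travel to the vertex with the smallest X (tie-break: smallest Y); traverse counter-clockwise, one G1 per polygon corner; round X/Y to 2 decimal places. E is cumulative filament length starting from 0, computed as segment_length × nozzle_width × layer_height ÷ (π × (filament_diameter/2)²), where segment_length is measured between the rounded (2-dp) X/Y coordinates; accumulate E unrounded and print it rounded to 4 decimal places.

G0 X8.27 Y5.97 Z6.24
G1 X18.00 Y5.97 E0.3883
G1 X18.36 Y6.60 E0.4173
G1 X16.98 Y9.00 E0.5278
G1 X10.02 Y9.00 E0.8056
G1 X8.27 Y5.97 E0.9452

At z = 6.24 mm: the cube is present — its section is the full 28×9 rectangle; the r=11 cylinder at (12.5, 15.5) gives a regular 6-gon of circumradius 11 (constant along its height); the cylinder at (10, 5.5): section is a regular 6-gon, circumradius r=9; the r=7.5 sphere at (15, 5) slices to a regular 6-gon of circumradius 7.291 (√(r²−h²) with h=1.76 from center); Taking the intersection: the r=11 cylinder at (12.5, 15.5) partially overlaps the 28×9 cube; clipping to the common part keeps 38.58 mm²; the r=9 cylinder at (10, 5.5) partially overlaps the running intersection; clipping to the common part keeps 35.26 mm²; the r=7.5 sphere at (15, 5) partially overlaps the running intersection; clipping to the common part keeps 26.12 mm² — 1 connected region. The outline is a single polygon with 5 vertices. Extrusion per mm of travel: 0.4 × 0.24 / (π × 0.875²) = 0.039912. Accumulating E over each segment gives final E = 0.9452.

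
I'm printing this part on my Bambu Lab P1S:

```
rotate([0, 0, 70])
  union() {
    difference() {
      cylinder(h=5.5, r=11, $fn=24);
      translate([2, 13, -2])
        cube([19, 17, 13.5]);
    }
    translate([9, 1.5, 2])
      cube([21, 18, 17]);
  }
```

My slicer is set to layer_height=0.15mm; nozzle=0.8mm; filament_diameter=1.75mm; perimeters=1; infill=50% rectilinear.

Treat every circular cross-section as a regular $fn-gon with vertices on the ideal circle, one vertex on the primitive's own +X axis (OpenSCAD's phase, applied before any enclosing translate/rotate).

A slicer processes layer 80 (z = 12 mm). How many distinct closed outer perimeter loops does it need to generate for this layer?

1

At z = 12 mm: the cylinder does not reach this height (z outside [0, 5.5]); the cube at (2, 13) is absent (z outside [-2, 11.5]); Subtracting the remaining from the first: the first operand is absent here, so nothing remains; the cube at (9, 1.5) (footprint 21×18) is included at this height; Merging all regions: only the 21×18 cube at (9, 1.5) is present, so the union is just that shape — 1 connected region; (whole slice rotated 70° about Z — lengths, areas and connectivity unchanged). The result has 1 disconnected region.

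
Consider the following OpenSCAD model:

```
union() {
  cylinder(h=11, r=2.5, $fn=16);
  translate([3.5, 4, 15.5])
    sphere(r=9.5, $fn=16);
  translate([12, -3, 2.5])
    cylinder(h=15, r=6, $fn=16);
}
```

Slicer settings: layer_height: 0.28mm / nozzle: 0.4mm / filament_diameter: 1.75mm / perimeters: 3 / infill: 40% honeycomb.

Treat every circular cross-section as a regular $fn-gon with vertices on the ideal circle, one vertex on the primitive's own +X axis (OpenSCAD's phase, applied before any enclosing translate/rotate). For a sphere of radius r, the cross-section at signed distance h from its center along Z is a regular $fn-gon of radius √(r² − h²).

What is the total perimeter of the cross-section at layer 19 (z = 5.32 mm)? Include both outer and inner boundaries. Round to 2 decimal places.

At z = 5.32 mm: the cylinder: section is a regular 16-gon, circumradius r=2.5 (perimeter = 2·16·2.500·sin(180°/16) = 15.61 mm); the sphere at (3.5, 4) does not reach this height (|z−center|=10.180 > r=9.5); the r=6 cylinder at (12, -3) gives a regular 16-gon of circumradius 6 (constant along its height) (perimeter = 2·16·6.000·sin(180°/16) = 37.46 mm); Combining (union): the 2 present regions are separate (no shared area or edge), so areas and boundary lengths simply add and each stays a separate island — boundary = 53.06 mm. Overall, the cross-section has 2 separate islands. Total boundary length (outer) = 53.06 mm.

53.06 mm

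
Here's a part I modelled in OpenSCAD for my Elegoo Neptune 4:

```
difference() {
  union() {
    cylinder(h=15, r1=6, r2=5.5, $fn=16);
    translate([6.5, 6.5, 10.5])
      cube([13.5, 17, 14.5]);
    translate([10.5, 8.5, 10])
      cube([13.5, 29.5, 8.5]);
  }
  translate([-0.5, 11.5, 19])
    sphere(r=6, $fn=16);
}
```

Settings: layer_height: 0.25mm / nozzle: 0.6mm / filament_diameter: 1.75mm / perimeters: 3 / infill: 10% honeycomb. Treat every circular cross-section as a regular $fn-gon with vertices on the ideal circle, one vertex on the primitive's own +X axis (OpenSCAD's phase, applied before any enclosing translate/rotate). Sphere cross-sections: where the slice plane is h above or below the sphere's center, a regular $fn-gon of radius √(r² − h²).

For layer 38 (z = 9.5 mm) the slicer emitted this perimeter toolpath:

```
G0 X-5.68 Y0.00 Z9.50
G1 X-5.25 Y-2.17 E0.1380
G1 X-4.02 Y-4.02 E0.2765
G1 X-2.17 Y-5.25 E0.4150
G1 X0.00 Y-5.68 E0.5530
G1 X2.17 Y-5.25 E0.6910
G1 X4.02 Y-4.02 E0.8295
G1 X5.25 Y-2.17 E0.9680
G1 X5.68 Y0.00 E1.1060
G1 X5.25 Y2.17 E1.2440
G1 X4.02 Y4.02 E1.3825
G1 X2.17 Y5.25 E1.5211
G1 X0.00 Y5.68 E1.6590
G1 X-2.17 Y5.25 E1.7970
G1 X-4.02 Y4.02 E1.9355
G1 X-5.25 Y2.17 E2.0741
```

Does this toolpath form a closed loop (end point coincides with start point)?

no

Start point (G0): (-5.68, 0.00). End point (last G1): the path does not return to the start — open.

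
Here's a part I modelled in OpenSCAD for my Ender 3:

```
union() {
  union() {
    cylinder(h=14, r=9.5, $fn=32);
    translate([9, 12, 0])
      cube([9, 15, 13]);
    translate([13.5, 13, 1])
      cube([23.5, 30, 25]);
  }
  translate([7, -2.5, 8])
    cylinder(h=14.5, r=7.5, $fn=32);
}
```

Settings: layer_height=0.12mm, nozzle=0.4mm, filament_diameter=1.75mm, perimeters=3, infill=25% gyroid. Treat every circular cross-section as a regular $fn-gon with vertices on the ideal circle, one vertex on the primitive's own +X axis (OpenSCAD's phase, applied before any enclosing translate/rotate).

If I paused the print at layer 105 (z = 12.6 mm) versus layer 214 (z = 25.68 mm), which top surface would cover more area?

Layer 105 (z = 12.6): the cylinder: section is a regular 32-gon, circumradius r=9.5 (area = (32/2)·9.500²·sin(360°/32) = 281.71 mm²); the cube at (9, 12) is present — its section is the full 9×15 rectangle (area 135.00 mm²); the cube at (13.5, 13) (footprint 23.5×30) is included at this height (area 705.00 mm²); Merging all regions: the regions partially overlap — summed areas 1121.71 mm² minus the doubly-counted overlap 63.00 mm² gives 1058.71 mm² — area = 1058.71 mm²; the cylinder at (7, -2.5): section is a regular 32-gon, circumradius r=7.5 (area = (32/2)·7.500²·sin(360°/32) = 175.58 mm²); Taking the union: the regions partially overlap — summed areas 1234.29 mm² minus the doubly-counted overlap 101.86 mm² gives 1132.43 mm² — area = 1132.43 mm². So its area = 1132.43 mm². Layer 214 (z = 25.68): the cylinder is not intersected at this z (z outside [0, 14]); the cube at (9, 12) is not intersected at this z (z outside [0, 13]); the 23.5×30 cube at (13.5, 13) contributes its full rectangle (area 705.00 mm²); Combining (union): only the 23.5×30 cube at (13.5, 13) is present, so the union is just that shape — area = 705.00 mm²; the cylinder at (7, -2.5) does not reach this height (z outside [8, 22.5]); Merging all regions: only the result so far is present, so the union is just that shape — area = 705.00 mm². So its area = 705.00 mm². Layer 105 is larger (1132.43 vs 705.00 mm²).

layer 105 (z = 12.6 mm)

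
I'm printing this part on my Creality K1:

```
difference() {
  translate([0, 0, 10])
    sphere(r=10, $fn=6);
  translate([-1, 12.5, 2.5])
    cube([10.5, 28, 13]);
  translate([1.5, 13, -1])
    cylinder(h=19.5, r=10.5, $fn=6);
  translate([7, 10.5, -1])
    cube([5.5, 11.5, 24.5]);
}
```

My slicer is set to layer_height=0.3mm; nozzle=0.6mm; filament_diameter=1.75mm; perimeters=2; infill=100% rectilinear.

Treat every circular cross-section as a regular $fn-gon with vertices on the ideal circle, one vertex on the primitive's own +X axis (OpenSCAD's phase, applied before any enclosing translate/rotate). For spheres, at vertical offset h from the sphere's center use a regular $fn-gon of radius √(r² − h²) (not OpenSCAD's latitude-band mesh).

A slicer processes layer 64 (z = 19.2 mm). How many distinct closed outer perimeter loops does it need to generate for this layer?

1

At z = 19.2 mm: the sphere: section is a regular 6-gon, circumradius = √(r²−h²) = √(10²−9.2²) = 3.919; the cube at (-1, 12.5) is not intersected at this z (z outside [2.5, 15.5]); the cylinder at (1.5, 13) is not intersected at this z (z outside [-1, 18.5]); the cube at (7, 10.5) (footprint 5.5×11.5) is included at this height; Taking the first minus the rest: starting from the r=10 sphere, the 5.5×11.5 cube at (7, 10.5) misses the remaining region (no effect) — 1 connected region. The result has 1 disconnected region.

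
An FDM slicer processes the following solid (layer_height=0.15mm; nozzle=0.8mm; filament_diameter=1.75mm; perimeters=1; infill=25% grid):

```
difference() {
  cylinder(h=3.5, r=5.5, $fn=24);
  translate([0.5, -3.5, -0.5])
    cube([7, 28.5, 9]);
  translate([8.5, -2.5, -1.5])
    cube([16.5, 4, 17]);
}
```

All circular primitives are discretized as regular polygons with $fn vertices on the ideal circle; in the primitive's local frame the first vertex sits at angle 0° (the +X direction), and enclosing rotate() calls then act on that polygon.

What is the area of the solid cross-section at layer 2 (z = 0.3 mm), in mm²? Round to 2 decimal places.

57.21 mm²

At z = 0.3 mm: the r=5.5 cylinder contributes a regular 24-gon of circumradius 5.5 (area = (24/2)·5.500²·sin(360°/24) = 93.95 mm²); the cube at (0.5, -3.5) is present — its section is the full 7×28.5 rectangle (area 199.50 mm²); the 16.5×4 cube at (8.5, -2.5) contributes its full rectangle (area 66.00 mm²); Subtracting the remaining from the first: starting from the r=5.5 cylinder (93.95 mm²), the 7×28.5 cube at (0.5, -3.5) partially overlaps it — only the 36.74 mm² overlap (of its 199.50 mm²) is removed, clipping the outline; the 16.5×4 cube at (8.5, -2.5) misses the remaining region (no effect) — area = 57.21 mm². Overall, the cross-section is a single solid region. Net area = 57.21 mm².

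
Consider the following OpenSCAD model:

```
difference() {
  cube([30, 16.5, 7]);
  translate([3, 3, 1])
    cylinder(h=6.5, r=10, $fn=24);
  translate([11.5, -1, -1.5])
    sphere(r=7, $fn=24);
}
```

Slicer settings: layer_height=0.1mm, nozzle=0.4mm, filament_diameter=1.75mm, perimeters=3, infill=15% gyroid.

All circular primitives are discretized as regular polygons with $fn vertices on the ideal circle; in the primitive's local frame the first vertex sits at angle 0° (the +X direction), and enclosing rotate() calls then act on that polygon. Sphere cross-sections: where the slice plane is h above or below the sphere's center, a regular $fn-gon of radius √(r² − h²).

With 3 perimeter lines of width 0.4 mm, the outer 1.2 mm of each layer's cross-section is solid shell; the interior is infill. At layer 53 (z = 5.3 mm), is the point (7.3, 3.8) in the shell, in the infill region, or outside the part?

At z = 5.3 mm: the cube is present — its section is the full 30×16.5 rectangle; the r=10 cylinder at (3, 3) gives a regular 24-gon of circumradius 10 (constant along its height); the r=7 sphere at (11.5, -1) contributes a regular 24-gon of circumradius √(7²−6.8²) = 1.661; Taking the first minus the rest: starting from the 30×16.5 cube, the r=10 cylinder at (3, 3) partially overlaps it — only the 145.41 mm² overlap (of its 310.58 mm²) is removed, clipping the outline; the r=7 sphere at (11.5, -1) partially overlaps it — only the 0.04 mm² overlap (of its 8.57 mm²) is removed, clipping the outline — 1 connected region. Overall, the cross-section is a single solid region. The nearest boundary edge runs (13.00, 3.00)→(12.66, 5.59); distance from the point to it = 5.55 mm. The point is not inside any of the regions above, so it lies outside the cross-section (5.55 mm from the nearest boundary).

outside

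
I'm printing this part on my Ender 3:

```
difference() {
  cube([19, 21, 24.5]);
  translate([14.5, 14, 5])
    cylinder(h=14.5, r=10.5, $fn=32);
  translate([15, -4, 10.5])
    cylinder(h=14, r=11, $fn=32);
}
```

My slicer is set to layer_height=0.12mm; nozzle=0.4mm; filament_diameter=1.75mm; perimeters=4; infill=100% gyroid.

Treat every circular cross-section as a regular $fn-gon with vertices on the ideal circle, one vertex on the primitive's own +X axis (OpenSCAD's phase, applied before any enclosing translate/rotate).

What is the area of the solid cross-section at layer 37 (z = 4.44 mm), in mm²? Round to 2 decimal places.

399.00 mm²

At z = 4.44 mm: the 19×21 cube contributes its full rectangle (area 399.00 mm²); the cylinder at (14.5, 14) is absent (z outside [5, 19.5]); the cylinder at (15, -4) is not intersected at this z (z outside [10.5, 24.5]); After the difference (first − rest): none of the subtracted shapes is present at this height, so the 19×21 cube is unchanged — area = 399.00 mm². Overall, the cross-section is a single solid region. Net area = 399.00 mm².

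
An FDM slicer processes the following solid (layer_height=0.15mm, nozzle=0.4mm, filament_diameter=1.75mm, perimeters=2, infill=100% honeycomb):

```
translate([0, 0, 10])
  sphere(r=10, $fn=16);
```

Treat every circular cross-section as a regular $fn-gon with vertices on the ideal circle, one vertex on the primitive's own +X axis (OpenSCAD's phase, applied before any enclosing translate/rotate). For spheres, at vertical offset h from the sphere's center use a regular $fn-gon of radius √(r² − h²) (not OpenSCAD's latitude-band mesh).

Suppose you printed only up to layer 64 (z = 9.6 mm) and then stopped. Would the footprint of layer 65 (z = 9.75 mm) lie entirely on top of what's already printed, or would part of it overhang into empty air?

Compare the two slices. At z = 9.6: the sphere: section is a regular 16-gon, circumradius = √(r²−h²) = √(10²−0.4²) = 9.992 (area = (16/2)·9.992²·sin(360°/16) = 305.66 mm²). At z = 9.75: the r=10 sphere slices to a regular 16-gon of circumradius 9.997 (√(r²−h²) with h=0.25 from center) (area = (16/2)·9.997²·sin(360°/16) = 305.96 mm²). Checking containment: the cross-section at z = 9.75 is a subset of the cross-section at z = 9.6.

entirely on top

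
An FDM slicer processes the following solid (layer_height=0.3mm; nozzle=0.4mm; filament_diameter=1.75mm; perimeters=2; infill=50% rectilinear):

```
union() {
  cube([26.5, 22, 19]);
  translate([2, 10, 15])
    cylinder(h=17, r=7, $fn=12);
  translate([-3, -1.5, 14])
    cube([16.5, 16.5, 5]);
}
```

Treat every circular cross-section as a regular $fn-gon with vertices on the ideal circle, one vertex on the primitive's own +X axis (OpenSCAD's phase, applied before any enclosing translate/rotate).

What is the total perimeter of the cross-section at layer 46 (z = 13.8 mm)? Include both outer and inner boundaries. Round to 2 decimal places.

At z = 13.8 mm: the 26.5×22 cube contributes its full rectangle (perimeter 97.00 mm); the cylinder at (2, 10) is absent (z outside [15, 32]); the cube at (-3, -1.5) is not intersected at this z (z outside [14, 19]); Merging all regions: only the 26.5×22 cube is present, so the union is just that shape — boundary = 97.00 mm. Overall, the cross-section is a single solid region. Total boundary length (outer) = 97.00 mm.

97.00 mm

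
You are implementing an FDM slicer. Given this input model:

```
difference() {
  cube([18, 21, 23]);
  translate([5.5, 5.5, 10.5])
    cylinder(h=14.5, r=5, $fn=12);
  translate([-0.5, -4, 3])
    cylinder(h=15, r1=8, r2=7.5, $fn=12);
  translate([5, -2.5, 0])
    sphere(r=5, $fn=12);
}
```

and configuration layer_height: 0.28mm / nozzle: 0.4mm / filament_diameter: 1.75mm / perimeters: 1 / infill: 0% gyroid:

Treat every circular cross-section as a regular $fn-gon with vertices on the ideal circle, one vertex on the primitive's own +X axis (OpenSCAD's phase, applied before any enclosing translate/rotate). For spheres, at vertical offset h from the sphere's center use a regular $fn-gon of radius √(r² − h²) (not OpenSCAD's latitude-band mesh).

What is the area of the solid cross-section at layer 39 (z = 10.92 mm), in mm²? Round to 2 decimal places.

292.92 mm²

At z = 10.92 mm: the cube is present — its section is the full 18×21 rectangle (area 378.00 mm²); the r=5 cylinder at (5.5, 5.5) gives a regular 12-gon of circumradius 5 (constant along its height) (area = (12/2)·5.000²·sin(360°/12) = 75.00 mm²); the cone at (-0.5, -4) contributes a regular 12-gon of circumradius 7.736 (interpolated between r1=8 and r2=7.5 at t=0.528) (area = (12/2)·7.736²·sin(360°/12) = 179.54 mm²); the sphere at (5, -2.5) is absent (|z−center|=10.920 > r=5); Subtracting the remaining from the first: starting from the 18×21 cube (378.00 mm²), the r=5 cylinder at (5.5, 5.5) lies wholly inside it (removes its full 75.00 mm² and its 31.06 mm outline becomes a hole wall); the cone at (-0.5, -4) partially overlaps it — only the 10.08 mm² overlap (of its 179.54 mm²) is removed, clipping the outline — area = 292.92 mm². Overall, the cross-section is a single solid region. Net area = 292.92 mm².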